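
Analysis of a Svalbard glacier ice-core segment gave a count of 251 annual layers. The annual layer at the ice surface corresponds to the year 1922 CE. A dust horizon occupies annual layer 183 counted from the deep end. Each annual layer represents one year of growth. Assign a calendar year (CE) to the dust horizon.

251 − 183 = 68 annual layers lie beyond the dust horizon toward the ice surface.
The annual layer at the ice surface is 1922 CE, so the dust horizon dates to 1922 − 68 = 1854 CE.

1854 CE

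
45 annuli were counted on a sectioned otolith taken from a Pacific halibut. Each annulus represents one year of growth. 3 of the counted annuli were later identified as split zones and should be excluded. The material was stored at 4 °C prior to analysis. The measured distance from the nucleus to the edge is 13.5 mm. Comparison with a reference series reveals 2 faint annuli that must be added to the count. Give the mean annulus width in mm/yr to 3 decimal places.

0.307 mm/yr

After corrections the count is 45 − 3 + 2 = 44 annuli.
Mean rate = 13.5 mm / 44 years ≈ 0.307 mm/yr.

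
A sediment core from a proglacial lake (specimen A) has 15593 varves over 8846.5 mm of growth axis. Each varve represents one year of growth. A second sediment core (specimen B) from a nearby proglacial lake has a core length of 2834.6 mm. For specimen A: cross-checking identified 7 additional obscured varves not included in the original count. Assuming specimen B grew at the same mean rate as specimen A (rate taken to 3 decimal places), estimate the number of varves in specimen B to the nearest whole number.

Specimen A: after corrections the count is 15593 + 7 = 15600 varves.
A: Mean rate = 8846.5 mm / 15600 years ≈ 0.567 mm/yr.
For B, 2834.6 / 0.567 = 4999.29 years ≈ 4999 varves.

4999 varves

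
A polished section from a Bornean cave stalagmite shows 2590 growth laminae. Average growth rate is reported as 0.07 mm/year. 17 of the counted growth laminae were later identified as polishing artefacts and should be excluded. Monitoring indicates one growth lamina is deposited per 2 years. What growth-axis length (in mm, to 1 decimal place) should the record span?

360.2 mm

Adjusted count: 2590 − 17 = 2573 growth laminae.
At 2 years per growth lamina, 2573 × 2 = 5146 years.
Predicted length = 0.07 mm/year × 5146 years = 360.2 mm.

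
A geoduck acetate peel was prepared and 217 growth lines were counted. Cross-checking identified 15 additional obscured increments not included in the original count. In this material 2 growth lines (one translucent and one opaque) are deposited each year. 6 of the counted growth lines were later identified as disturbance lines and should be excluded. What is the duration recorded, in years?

Correcting the raw count gives 217 − 6 + 15 = 226 true growth lines.
226 growth lines at 2 per year is 226 / 2 = 113 years.

113 years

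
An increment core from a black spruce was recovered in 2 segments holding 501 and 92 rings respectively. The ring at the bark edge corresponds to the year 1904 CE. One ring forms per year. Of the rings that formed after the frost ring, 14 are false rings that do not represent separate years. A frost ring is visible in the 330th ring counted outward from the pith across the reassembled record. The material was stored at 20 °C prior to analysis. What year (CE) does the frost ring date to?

Total rings = 501 + 92 = 593.
593 − 330 = 263 rings lie beyond the frost ring toward the bark edge.
Excluding 14 false rings: 263 − 14 = 249.
The ring at the bark edge is 1904 CE, so the frost ring dates to 1904 − 249 = 1655 CE.

1655 CE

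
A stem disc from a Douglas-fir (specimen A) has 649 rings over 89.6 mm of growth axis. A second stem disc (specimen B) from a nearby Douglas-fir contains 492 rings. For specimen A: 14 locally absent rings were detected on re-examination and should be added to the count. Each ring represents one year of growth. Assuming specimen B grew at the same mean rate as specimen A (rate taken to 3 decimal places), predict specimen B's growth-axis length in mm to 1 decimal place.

66.4 mm

Specimen A: correcting the raw count gives 649 + 14 = 663 true rings.
A: Extension rate ≈ 89.6 / 663 = 0.135 mm/yr.
B's length ≈ 0.135 × 492 = 66.4 mm.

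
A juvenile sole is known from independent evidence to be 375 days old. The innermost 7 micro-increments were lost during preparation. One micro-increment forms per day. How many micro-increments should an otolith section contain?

368 micro-increments

One micro-increment per day gives 375 micro-increments over 375 days.
Less the 7 uncaptured micro-increments: 375 − 7 = 368.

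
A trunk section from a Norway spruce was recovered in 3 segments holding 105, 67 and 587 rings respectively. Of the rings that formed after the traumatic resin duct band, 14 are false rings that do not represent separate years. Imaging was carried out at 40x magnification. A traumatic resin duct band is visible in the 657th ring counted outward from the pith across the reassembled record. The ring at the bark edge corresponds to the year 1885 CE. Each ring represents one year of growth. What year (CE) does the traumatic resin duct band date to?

Total rings = 105 + 67 + 587 = 759.
759 − 657 = 102 rings lie beyond the traumatic resin duct band toward the bark edge.
Removing the 14 false rings leaves 102 − 14 = 88 true rings beyond the traumatic resin duct band.
Counting back 88 years from 1885 CE places the traumatic resin duct band in 1885 − 88 = 1797 CE.

1797 CE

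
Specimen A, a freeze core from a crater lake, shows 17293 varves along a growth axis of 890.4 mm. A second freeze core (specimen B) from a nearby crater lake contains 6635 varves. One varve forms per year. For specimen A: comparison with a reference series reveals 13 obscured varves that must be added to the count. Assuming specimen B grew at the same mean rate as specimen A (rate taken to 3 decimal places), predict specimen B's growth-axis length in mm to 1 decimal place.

Specimen A: true varve count = 17293 + 13 = 17306.
A: 890.4 mm over 17306 years gives 890.4 / 17306 ≈ 0.051 mm/year.
For B, 0.051 mm/year × 6635 years = 338.4 mm.

338.4 mm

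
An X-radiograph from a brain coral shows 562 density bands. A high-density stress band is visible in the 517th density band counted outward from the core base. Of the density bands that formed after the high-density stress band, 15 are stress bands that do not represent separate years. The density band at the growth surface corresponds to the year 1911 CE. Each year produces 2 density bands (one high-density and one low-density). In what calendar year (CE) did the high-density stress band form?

Between density band 517 and the growth surface there are 562 − 517 = 45 density bands.
Removing the 15 false density bands leaves 45 − 15 = 30 true density bands beyond the high-density stress band.
30 density bands at 2 per year is 30 / 2 = 15 years.
The density band at the growth surface is 1911 CE, so the high-density stress band dates to 1911 − 15 = 1896 CE.

1896 CE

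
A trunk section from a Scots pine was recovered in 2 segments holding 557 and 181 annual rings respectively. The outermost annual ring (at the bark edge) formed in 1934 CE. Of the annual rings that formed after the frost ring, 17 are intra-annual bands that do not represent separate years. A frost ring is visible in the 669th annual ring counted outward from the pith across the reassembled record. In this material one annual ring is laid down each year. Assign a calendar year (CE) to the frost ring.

Total annual rings = 557 + 181 = 738.
738 − 669 = 69 annual rings lie beyond the frost ring toward the bark edge.
Removing the 17 false annual rings leaves 69 − 17 = 52 true annual rings beyond the frost ring.
Counting back 52 years from 1934 CE places the frost ring in 1934 − 52 = 1882 CE.

1882 CE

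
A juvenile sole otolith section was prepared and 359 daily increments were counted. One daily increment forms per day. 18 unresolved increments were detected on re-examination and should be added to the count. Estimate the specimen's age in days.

After corrections the count is 359 + 18 = 377 daily increments.
One daily increment per day makes the duration 377 days.

377 d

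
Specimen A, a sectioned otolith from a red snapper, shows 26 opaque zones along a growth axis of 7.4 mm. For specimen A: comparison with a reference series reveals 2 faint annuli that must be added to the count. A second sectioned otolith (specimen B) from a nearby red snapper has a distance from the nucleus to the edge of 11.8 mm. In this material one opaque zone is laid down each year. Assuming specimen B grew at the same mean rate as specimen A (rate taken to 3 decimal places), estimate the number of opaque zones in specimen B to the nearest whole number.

45 opaque zones

Specimen A: after corrections the count is 26 + 2 = 28 opaque zones.
A: 7.4 mm over 28 years gives 7.4 / 28 ≈ 0.264 mm/yr.
For B, 11.8 / 0.264 = 44.70 years ≈ 45 opaque zones.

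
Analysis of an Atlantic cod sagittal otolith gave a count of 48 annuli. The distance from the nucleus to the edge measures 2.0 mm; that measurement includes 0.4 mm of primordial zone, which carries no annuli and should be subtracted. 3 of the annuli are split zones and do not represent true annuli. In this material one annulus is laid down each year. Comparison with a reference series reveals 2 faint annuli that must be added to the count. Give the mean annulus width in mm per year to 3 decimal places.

After corrections the count is 48 − 3 + 2 = 47 annuli.
Removing the 0.4 mm offcut leaves 2.0 − 0.4 = 1.6 mm.
Extension rate ≈ 1.6 / 47 = 0.034 mm per year.

0.034 mm per year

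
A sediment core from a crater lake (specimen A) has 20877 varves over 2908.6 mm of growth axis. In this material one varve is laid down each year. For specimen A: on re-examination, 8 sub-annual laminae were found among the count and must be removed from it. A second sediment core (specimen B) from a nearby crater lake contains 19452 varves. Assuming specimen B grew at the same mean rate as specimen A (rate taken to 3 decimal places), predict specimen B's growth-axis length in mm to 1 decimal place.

2703.8 mm

Specimen A: after corrections the count is 20877 − 8 = 20869 varves.
A: Extension rate ≈ 2908.6 / 20869 = 0.139 mm/year.
B's length ≈ 0.139 × 19452 = 2703.8 mm.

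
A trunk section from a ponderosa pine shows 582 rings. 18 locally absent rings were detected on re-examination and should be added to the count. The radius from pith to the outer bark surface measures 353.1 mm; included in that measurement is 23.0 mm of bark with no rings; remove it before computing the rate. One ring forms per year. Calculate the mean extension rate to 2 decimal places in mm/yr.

Adjusted count: 582 + 18 = 600 rings.
Removing the 23.0 mm offcut leaves 353.1 − 23.0 = 330.1 mm.
Mean rate = 330.1 mm / 600 years ≈ 0.55 mm/yr.

0.55 mm/yr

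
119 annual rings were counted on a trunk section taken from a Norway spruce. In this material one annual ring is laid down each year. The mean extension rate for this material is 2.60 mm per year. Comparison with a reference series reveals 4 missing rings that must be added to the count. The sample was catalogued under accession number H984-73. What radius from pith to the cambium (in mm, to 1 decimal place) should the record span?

Correcting the raw count gives 119 + 4 = 123 true annual rings.
123 years at 2.60 mm/year gives 2.60 × 123 = 319.8 mm.

319.8 mm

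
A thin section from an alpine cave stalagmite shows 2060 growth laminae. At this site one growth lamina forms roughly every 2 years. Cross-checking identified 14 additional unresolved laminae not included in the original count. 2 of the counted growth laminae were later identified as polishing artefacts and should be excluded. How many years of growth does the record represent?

Correcting the raw count gives 2060 − 2 + 14 = 2072 true growth laminae.
Multiplying by 2 years per growth lamina: 2072 × 2 = 4144 years.

4144 years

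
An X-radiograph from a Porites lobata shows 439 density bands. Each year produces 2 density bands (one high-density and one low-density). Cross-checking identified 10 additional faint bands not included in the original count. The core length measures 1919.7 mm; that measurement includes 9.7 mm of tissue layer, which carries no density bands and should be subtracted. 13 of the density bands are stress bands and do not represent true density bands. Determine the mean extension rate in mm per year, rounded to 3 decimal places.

8.761 mm per year

True density band count = 439 − 13 + 10 = 436.
436 density bands at 2 per year is 436 / 2 = 218 years.
Removing the 9.7 mm offcut leaves 1919.7 − 9.7 = 1910.0 mm.
Mean rate = 1910.0 mm / 218 years ≈ 8.761 mm per year.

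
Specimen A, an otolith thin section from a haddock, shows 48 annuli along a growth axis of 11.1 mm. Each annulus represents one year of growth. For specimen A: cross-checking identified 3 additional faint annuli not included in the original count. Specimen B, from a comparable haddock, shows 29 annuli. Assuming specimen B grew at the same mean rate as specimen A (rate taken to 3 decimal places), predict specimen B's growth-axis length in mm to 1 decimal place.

6.3 mm

Specimen A: correcting the raw count gives 48 + 3 = 51 true annuli.
A: 11.1 mm over 51 years gives 11.1 / 51 ≈ 0.218 mm per year.
Length of B = 0.218 × 29 = 6.3 mm.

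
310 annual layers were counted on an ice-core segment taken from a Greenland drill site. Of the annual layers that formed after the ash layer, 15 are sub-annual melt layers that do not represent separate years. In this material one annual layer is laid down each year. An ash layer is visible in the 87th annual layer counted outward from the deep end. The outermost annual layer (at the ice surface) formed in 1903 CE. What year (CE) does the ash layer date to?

310 − 87 = 223 annual layers lie beyond the ash layer toward the ice surface.
Removing the 15 false annual layers leaves 223 − 15 = 208 true annual layers beyond the ash layer.
The annual layer at the ice surface is 1903 CE, so the ash layer dates to 1903 − 208 = 1695 CE.

1695 CE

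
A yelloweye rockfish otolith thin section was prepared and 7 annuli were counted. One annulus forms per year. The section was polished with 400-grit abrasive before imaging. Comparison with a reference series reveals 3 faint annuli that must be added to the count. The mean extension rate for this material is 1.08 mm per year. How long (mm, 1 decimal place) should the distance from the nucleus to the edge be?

10.8 mm

After corrections the count is 7 + 3 = 10 annuli.
Length ≈ 1.08 × 10 = 10.8 mm.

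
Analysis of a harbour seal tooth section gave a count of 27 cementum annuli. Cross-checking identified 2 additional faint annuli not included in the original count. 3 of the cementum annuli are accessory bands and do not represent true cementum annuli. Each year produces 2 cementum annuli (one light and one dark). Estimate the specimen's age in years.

Adjusted count: 27 − 3 + 2 = 26 cementum annuli.
Dividing by 2 cementum annuli per year: 26 / 2 = 13 years.

13 yr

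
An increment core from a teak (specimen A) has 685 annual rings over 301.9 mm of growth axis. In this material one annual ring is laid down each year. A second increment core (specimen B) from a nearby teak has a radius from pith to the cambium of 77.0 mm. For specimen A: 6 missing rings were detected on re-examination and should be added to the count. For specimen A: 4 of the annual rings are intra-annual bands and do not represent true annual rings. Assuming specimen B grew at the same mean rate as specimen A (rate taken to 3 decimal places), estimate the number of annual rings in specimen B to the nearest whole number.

175 annual rings

Specimen A: after corrections the count is 685 − 4 + 6 = 687 annual rings.
A: 301.9 mm over 687 years gives 301.9 / 687 ≈ 0.439 mm/yr.
Specimen B: 77.0 mm / 0.439 mm per year = 175.40 years ≈ 175 annual rings.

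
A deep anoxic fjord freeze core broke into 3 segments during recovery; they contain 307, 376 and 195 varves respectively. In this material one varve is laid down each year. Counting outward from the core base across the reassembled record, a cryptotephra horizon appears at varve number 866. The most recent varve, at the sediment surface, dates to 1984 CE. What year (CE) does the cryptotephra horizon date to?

Total varves = 307 + 376 + 195 = 878.
878 − 866 = 12 varves lie beyond the cryptotephra horizon toward the sediment surface.
Counting back 12 years from 1984 CE places the cryptotephra horizon in 1984 − 12 = 1972 CE.

1972 CE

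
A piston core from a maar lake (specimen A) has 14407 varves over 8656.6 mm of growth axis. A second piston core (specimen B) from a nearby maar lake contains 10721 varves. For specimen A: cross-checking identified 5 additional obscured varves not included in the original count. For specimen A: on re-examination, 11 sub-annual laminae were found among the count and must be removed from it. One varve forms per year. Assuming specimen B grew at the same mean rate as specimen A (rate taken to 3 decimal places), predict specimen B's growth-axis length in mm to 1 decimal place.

6443.3 mm

Specimen A: true varve count = 14407 − 11 + 5 = 14401.
A: Mean rate = 8656.6 mm / 14401 years ≈ 0.601 mm per year.
Length of B = 0.601 × 10721 = 6443.3 mm.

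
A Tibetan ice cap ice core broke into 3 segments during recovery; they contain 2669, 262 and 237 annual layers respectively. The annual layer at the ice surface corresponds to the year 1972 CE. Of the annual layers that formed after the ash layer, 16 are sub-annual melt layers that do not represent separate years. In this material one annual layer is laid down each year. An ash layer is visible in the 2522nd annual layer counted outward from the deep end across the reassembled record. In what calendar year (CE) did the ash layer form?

1342 CE

Total annual layers = 2669 + 262 + 237 = 3168.
3168 − 2522 = 646 annual layers lie beyond the ash layer toward the ice surface.
Excluding 16 false annual layers: 646 − 16 = 630.
The annual layer at the ice surface is 1972 CE, so the ash layer dates to 1972 − 630 = 1342 CE.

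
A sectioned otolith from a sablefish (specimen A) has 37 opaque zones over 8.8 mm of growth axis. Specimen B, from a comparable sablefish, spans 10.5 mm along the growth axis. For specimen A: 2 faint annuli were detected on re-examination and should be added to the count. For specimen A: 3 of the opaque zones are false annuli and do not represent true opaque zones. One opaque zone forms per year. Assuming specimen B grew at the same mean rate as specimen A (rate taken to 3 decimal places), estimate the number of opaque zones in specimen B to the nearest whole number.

43 opaque zones

Specimen A: adjusted count: 37 − 3 + 2 = 36 opaque zones.
A: Extension rate ≈ 8.8 / 36 = 0.244 mm/yr.
B spans 10.5 / 0.244 = 43.03 years ≈ 43 opaque zones.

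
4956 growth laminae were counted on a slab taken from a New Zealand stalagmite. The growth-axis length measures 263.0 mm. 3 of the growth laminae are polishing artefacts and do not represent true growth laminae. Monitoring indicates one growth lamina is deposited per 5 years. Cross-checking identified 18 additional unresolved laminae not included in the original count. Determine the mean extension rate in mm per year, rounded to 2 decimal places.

True growth lamina count = 4956 − 3 + 18 = 4971.
Multiplying by 5 years per growth lamina: 4971 × 5 = 24855 years.
263.0 mm over 24855 years gives 263.0 / 24855 ≈ 0.01 mm per year.

0.01 mm per year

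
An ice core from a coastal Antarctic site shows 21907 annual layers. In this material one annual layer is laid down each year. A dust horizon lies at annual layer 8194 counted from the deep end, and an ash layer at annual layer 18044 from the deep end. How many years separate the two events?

18044 − 8194 = 9850 annual layers lie between the two events.
That is 9850 years at one annual layer per year.

9850 years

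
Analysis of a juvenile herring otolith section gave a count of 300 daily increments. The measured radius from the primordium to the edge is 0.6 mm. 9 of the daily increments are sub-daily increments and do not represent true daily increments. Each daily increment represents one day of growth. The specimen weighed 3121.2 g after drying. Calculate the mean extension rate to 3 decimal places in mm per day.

Adjusted count: 300 − 9 = 291 daily increments.
0.6 mm over 291 days gives 0.6 / 291 ≈ 0.002 mm per day.

0.002 mm per day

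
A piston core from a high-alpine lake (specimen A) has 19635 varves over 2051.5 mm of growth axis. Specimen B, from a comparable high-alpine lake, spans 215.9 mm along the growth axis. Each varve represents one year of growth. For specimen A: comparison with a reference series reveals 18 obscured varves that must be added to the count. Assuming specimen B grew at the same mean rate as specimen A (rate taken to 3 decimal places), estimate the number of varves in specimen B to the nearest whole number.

Specimen A: adjusted count: 19635 + 18 = 19653 varves.
A: 2051.5 mm over 19653 years gives 2051.5 / 19653 ≈ 0.104 mm/yr.
B spans 215.9 / 0.104 = 2075.96 years ≈ 2076 varves.

2076 varves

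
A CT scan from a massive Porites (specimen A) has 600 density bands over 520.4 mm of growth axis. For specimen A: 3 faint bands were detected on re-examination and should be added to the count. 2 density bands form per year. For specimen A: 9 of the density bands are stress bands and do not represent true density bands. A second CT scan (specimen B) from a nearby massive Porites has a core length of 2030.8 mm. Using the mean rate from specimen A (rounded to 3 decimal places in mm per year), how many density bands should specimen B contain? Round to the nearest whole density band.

Specimen A: adjusted count: 600 − 9 + 3 = 594 density bands.
Specimen A: dividing by 2 density bands per year: 594 / 2 = 297 years.
A: Mean rate = 520.4 mm / 297 years ≈ 1.752 mm/yr.
B spans 2030.8 / 1.752 = 1159.13 years; at 2 density bands per year that is 1159.13 × 2 ≈ 2318 density bands.

2318 density bands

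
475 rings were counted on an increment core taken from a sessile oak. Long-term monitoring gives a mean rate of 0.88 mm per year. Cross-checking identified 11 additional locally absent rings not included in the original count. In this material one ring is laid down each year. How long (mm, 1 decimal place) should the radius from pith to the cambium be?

Correcting the raw count gives 475 + 11 = 486 true rings.
Predicted length = 0.88 mm/year × 486 years = 427.7 mm.

427.7 mm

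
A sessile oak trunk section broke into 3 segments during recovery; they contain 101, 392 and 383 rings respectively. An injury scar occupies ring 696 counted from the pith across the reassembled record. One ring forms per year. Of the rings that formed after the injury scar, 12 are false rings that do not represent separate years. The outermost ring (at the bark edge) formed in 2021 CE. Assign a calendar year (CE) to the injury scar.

Total rings = 101 + 392 + 383 = 876.
Between ring 696 and the bark edge there are 876 − 696 = 180 rings.
Removing the 12 false rings leaves 180 − 12 = 168 true rings beyond the injury scar.
Counting back 168 years from 2021 CE places the injury scar in 2021 − 168 = 1853 CE.

1853 CE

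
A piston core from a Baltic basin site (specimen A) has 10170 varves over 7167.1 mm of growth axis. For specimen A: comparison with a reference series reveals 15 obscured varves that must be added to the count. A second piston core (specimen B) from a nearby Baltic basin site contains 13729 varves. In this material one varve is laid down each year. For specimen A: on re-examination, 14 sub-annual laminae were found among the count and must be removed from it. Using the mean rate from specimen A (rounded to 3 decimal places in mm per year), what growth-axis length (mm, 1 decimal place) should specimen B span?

9678.9 mm

Specimen A: correcting the raw count gives 10170 − 14 + 15 = 10171 true varves.
A: 7167.1 mm over 10171 years gives 7167.1 / 10171 ≈ 0.705 mm/year.
Length of B = 0.705 × 13729 = 9678.9 mm.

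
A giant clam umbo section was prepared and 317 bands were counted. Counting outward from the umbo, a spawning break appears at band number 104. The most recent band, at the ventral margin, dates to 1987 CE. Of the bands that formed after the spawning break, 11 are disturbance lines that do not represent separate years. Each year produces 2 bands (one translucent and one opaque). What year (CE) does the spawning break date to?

1886 CE

Between band 104 and the ventral margin there are 317 − 104 = 213 bands.
Removing the 11 false bands leaves 213 − 11 = 202 true bands beyond the spawning break.
202 bands at 2 per year is 202 / 2 = 101 years.
The band at the ventral margin is 1987 CE, so the spawning break dates to 1987 − 101 = 1886 CE.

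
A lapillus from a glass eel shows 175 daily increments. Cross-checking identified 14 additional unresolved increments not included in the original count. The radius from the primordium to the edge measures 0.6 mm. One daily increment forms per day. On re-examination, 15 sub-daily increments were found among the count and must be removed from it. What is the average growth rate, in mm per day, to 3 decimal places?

True daily increment count = 175 − 15 + 14 = 174.
0.6 mm over 174 days gives 0.6 / 174 ≈ 0.003 mm per day.

0.003 mm per day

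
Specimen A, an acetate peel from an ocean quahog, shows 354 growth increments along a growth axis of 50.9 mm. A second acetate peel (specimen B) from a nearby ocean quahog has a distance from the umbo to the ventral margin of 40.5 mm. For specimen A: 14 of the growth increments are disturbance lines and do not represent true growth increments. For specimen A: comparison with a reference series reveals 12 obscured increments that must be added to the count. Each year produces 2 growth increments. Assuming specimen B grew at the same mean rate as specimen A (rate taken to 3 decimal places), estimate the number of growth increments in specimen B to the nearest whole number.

Specimen A: adjusted count: 354 − 14 + 12 = 352 growth increments.
Specimen A: 352 growth increments at 2 per year is 352 / 2 = 176 years.
A: 50.9 mm over 176 years gives 50.9 / 176 ≈ 0.289 mm per year.
Specimen B: 40.5 mm / 0.289 mm per year = 140.14 years; at 2 growth increments per year that is 140.14 × 2 ≈ 280 growth increments.

280 growth increments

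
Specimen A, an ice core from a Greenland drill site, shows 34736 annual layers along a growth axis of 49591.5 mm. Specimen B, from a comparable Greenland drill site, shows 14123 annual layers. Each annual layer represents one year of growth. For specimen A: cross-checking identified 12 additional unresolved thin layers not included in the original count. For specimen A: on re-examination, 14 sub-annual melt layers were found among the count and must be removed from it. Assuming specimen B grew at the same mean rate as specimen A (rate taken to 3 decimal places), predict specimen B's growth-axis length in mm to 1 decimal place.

20167.6 mm

Specimen A: correcting the raw count gives 34736 − 14 + 12 = 34734 true annual layers.
A: 49591.5 mm over 34734 years gives 49591.5 / 34734 ≈ 1.428 mm/yr.
For B, 1.428 mm/year × 14123 years = 20167.6 mm.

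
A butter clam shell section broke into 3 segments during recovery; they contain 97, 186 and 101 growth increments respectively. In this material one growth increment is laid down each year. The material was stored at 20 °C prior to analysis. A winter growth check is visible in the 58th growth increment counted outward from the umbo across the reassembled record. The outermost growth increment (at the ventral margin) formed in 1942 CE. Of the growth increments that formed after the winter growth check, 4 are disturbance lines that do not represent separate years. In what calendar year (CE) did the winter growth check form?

Total growth increments = 97 + 186 + 101 = 384.
The winter growth check sits at growth increment 58 from the umbo, so 384 − 58 = 326 growth increments formed after it.
326 − 4 false = 322 true growth increments after the winter growth check.
The growth increment at the ventral margin is 1942 CE, so the winter growth check dates to 1942 − 322 = 1620 CE.

1620 CE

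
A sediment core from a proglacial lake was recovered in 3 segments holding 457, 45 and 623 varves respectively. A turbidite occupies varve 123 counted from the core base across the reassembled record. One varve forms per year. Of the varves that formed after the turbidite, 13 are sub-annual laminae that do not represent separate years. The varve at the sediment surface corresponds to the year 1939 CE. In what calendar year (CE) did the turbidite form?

Total varves = 457 + 45 + 623 = 1125.
Between varve 123 and the sediment surface there are 1125 − 123 = 1002 varves.
Excluding 13 false varves: 1002 − 13 = 989.
The varve at the sediment surface is 1939 CE, so the turbidite dates to 1939 − 989 = 950 CE.

950 CE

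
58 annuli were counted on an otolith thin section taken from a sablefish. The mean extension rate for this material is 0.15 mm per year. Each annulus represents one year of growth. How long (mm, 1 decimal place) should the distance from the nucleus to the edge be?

8.7 mm

The record spans 58 years at 0.15 mm per year.
Predicted length = 0.15 mm/year × 58 years = 8.7 mm.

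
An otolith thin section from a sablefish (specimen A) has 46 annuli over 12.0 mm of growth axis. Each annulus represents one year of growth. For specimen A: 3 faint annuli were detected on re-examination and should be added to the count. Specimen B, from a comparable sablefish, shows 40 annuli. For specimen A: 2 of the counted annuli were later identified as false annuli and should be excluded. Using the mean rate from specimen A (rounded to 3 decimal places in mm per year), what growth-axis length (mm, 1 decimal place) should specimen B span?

10.2 mm

Specimen A: adjusted count: 46 − 2 + 3 = 47 annuli.
A: Mean rate = 12.0 mm / 47 years ≈ 0.255 mm/yr.
Length of B = 0.255 × 40 = 10.2 mm.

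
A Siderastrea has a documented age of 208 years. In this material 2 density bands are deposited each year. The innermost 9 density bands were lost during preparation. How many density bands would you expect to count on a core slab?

With 2 density bands per year, 208 years would produce 208 × 2 = 416 density bands.
Less the 9 uncaptured density bands: 416 − 9 = 407.

407 density bands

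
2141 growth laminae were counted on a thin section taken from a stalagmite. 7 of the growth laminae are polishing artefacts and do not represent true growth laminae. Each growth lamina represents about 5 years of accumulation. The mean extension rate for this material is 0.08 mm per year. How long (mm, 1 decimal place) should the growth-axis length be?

853.6 mm

After corrections the count is 2141 − 7 = 2134 growth laminae.
Multiplying by 5 years per growth lamina: 2134 × 5 = 10670 years.
Predicted length = 0.08 mm/year × 10670 years = 853.6 mm.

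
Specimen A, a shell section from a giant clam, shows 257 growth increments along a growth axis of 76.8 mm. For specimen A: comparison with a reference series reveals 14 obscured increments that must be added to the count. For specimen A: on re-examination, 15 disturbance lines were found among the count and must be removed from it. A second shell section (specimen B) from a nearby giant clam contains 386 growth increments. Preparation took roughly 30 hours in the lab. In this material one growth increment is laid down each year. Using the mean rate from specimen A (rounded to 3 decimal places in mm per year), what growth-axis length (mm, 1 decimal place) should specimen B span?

115.8 mm

Specimen A: true growth increment count = 257 − 15 + 14 = 256.
A: Extension rate ≈ 76.8 / 256 = 0.300 mm/yr.
For B, 0.300 mm/year × 386 years = 115.8 mm.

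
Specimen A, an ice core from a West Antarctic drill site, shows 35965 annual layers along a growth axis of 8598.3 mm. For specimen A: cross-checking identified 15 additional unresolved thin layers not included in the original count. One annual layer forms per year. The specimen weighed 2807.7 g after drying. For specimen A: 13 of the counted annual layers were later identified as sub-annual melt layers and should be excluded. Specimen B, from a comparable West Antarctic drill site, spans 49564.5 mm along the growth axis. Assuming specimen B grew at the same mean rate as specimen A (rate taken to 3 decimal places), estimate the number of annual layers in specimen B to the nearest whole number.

207383 annual layers

Specimen A: after corrections the count is 35965 − 13 + 15 = 35967 annual layers.
A: Extension rate ≈ 8598.3 / 35967 = 0.239 mm/yr.
Specimen B: 49564.5 mm / 0.239 mm per year = 207382.85 years ≈ 207383 annual layers.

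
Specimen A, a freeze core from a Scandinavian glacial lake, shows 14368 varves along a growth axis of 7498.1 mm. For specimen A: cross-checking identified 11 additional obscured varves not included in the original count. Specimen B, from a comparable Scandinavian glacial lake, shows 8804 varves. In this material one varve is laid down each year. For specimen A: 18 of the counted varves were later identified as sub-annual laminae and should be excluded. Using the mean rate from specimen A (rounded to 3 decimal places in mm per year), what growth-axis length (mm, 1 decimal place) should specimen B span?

Specimen A: after corrections the count is 14368 − 18 + 11 = 14361 varves.
A: 7498.1 mm over 14361 years gives 7498.1 / 14361 ≈ 0.522 mm/yr.
B's length ≈ 0.522 × 8804 = 4595.7 mm.

4595.7 mm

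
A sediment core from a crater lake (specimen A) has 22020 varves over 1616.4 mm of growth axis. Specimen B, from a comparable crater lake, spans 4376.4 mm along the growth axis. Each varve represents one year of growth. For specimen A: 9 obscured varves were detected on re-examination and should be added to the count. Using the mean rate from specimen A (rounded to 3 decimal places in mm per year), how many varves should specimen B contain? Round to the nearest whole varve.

Specimen A: true varve count = 22020 + 9 = 22029.
A: 1616.4 mm over 22029 years gives 1616.4 / 22029 ≈ 0.073 mm per year.
B spans 4376.4 / 0.073 = 59950.68 years ≈ 59951 varves.

59951 varves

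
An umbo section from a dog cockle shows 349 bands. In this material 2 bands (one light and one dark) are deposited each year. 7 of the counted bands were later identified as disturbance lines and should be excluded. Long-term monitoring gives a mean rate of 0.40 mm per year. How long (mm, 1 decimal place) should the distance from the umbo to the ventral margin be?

68.4 mm

After corrections the count is 349 − 7 = 342 bands.
With 2 bands per year, 342 / 2 = 171 years.
Predicted length = 0.40 mm/year × 171 years = 68.4 mm.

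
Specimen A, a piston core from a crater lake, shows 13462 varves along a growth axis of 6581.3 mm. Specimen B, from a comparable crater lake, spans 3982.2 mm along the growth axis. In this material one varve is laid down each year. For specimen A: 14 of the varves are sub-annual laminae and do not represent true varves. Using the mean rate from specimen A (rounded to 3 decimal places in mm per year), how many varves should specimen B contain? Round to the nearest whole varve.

Specimen A: correcting the raw count gives 13462 − 14 = 13448 true varves.
A: 6581.3 mm over 13448 years gives 6581.3 / 13448 ≈ 0.489 mm per year.
B spans 3982.2 / 0.489 = 8143.56 years ≈ 8144 varves.

8144 varves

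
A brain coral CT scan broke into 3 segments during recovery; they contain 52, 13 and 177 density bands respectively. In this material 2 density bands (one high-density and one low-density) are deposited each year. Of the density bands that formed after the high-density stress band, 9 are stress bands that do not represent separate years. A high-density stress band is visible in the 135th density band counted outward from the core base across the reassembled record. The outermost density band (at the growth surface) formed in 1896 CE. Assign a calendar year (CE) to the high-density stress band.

Total density bands = 52 + 13 + 177 = 242.
The high-density stress band sits at density band 135 from the core base, so 242 − 135 = 107 density bands formed after it.
Excluding 9 false density bands: 107 − 9 = 98.
Dividing by 2 density bands per year: 98 / 2 = 49 years.
1896 − 49 = 1847 CE.

1847 CE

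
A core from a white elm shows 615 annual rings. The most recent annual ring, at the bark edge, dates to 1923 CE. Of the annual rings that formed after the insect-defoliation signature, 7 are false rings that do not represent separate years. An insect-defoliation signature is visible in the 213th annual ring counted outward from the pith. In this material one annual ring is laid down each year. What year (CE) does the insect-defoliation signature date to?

615 − 213 = 402 annual rings lie beyond the insect-defoliation signature toward the bark edge.
Excluding 7 false annual rings: 402 − 7 = 395.
The annual ring at the bark edge is 1923 CE, so the insect-defoliation signature dates to 1923 − 395 = 1528 CE.

1528 CE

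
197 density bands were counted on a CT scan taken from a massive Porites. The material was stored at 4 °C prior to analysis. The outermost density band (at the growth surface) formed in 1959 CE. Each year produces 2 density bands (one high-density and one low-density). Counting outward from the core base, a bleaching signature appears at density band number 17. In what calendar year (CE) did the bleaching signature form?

1869 CE

Between density band 17 and the growth surface there are 197 − 17 = 180 density bands.
With 2 density bands per year, 180 / 2 = 90 years.
The density band at the growth surface is 1959 CE, so the bleaching signature dates to 1959 − 90 = 1869 CE.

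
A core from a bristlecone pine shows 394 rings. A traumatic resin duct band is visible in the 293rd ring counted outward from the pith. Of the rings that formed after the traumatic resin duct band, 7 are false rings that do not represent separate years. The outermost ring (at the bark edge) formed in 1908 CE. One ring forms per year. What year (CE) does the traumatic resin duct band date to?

Between ring 293 and the bark edge there are 394 − 293 = 101 rings.
101 − 7 false = 94 true rings after the traumatic resin duct band.
The ring at the bark edge is 1908 CE, so the traumatic resin duct band dates to 1908 − 94 = 1814 CE.

1814 CE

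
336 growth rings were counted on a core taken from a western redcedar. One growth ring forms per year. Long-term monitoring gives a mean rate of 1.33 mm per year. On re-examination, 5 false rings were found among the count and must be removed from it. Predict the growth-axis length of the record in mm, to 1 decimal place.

Correcting the raw count gives 336 − 5 = 331 true growth rings.
Length ≈ 1.33 × 331 = 440.2 mm.

440.2 mm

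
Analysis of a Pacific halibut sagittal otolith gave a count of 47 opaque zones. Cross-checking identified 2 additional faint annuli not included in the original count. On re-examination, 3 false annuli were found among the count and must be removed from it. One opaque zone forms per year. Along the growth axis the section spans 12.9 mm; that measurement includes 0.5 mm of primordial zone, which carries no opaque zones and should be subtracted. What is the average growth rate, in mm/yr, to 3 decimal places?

0.270 mm/yr

Correcting the raw count gives 47 − 3 + 2 = 46 true opaque zones.
Removing the 0.5 mm offcut leaves 12.9 − 0.5 = 12.4 mm.
Extension rate ≈ 12.4 / 46 = 0.270 mm/yr.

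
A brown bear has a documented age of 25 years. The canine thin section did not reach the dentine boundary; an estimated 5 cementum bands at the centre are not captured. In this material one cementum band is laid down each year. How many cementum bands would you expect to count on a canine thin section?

20 cementum bands

One cementum band per year gives 25 cementum bands over 25 years.
25 − 5 missed = 20 cementum bands expected in the prepared section.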